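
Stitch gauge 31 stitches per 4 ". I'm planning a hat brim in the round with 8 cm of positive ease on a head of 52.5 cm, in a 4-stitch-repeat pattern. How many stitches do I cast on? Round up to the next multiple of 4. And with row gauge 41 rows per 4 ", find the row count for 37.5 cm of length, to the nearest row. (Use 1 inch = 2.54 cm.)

Cast on 188 stitches; work 151 rows.

Finished = 52.5 + 8 = 60.5 cm.
60.5 cm × 1/2.54 = 23.82 inches.
31/4 = 7.75 sts per in; 23.82 × 7.75 = 184.60 sts.
Next multiple of 4 → 188.
37.5 cm = 14.76 inches; × 10.25 = 151.33 → 151 rows.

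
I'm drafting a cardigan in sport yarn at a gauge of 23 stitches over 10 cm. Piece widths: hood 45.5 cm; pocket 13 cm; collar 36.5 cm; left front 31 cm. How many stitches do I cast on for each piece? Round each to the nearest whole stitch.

Rate = 23/10 = 2.3 sts per cm.
hood: 45.5 × 2.3 = 104.65 → 105.
pocket: 13 × 2.3 = 29.90 → 30.
collar: 36.5 × 2.3 = 83.95 → 84.
left front: 31 × 2.3 = 71.30 → 71.

hood 105; pocket 30; collar 84; left front 71.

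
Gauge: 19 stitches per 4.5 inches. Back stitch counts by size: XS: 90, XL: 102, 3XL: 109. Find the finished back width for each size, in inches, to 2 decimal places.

19/4.5 = 4.222 sts per in.
XS: 90 / 4.222 = 21.316 → 21.32 in.
XL: 102 / 4.222 = 24.158 → 24.16 in.
3XL: 109 / 4.222 = 25.816 → 25.82 in.

XS 21.32 inches; XL 24.16 inches; 3XL 25.82 inches.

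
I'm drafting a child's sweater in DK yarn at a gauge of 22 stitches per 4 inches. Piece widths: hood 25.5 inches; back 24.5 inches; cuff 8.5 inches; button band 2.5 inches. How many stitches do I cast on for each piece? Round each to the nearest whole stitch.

Rate = 22/4 = 5.5 sts per in.
hood: 25.5 × 5.5 = 140.25 → 140.
back: 24.5 × 5.5 = 134.75 → 135.
cuff: 8.5 × 5.5 = 46.75 → 47.
button band: 2.5 × 5.5 = 13.75 → 14.

hood 140; back 135; cuff 47; button band 14.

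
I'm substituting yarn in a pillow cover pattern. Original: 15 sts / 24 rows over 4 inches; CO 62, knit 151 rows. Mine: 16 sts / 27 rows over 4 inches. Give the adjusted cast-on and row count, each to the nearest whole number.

Cast on 66 stitches; work 170 rows.

Stitches: 62 × 16/15 = 66.13 → 66.
Rows: 151 × 27/24 = 169.88 → 170.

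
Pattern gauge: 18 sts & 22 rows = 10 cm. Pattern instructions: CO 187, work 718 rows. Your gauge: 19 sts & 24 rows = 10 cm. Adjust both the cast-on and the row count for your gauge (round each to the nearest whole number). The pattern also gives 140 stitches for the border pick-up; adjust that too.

Stitches: 187 × 19/18 = 197.39 → 197.
Rows: 718 × 24/22 = 783.27 → 783.
border pick-up: 140 × 19/18 = 147.78 → 148.

Cast on 197 stitches; work 783 rows; border pick-up 148 stitches.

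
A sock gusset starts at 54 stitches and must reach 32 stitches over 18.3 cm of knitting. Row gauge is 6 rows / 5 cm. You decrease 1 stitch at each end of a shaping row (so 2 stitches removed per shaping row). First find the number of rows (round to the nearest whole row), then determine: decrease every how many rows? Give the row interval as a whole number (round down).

Rows = 18.3 × 1.2 = 22.0 → 22 rows.
Stitches to remove: 22 → 11 shaping rows (at 2 st each).
22 / 11 = 2.00 → every 2 rows.

Decrease every 2nd row.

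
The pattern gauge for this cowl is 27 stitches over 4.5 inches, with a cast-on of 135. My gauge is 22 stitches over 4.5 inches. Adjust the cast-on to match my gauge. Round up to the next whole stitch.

Scale factor = 22 / 27 = 0.815.
135 × 22 / 27 = 110.00 sts.

Cast on 110 stitches.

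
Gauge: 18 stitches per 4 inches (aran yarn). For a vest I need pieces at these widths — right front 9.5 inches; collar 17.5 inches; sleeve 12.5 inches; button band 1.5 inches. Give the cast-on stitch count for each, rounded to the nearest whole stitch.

Rate = 18/4 = 4.5 sts per in.
right front: 9.5 × 4.5 = 42.75 → 43.
collar: 17.5 × 4.5 = 78.75 → 79.
sleeve: 12.5 × 4.5 = 56.25 → 56.
button band: 1.5 × 4.5 = 6.75 → 7.

right front 43; collar 79; sleeve 56; button band 7.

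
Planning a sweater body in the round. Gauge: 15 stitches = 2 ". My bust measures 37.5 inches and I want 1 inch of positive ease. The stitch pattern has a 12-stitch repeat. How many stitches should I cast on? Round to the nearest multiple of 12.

CO 288 sts.

Finished = 37.5 + 1 = 38.5 inches.
15 / 2 = 7.5 sts/in.
38.5 × 7.5 = 288.75 sts.
Nearest multiple of 12: 288.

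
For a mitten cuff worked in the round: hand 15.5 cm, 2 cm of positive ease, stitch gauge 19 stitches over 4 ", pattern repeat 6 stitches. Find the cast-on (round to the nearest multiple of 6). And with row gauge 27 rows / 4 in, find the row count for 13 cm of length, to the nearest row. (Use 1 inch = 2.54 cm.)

Finished = 15.5 + 2 = 17.5 cm.
17.5 cm × 1/2.54 = 6.89 inches.
19/4 = 4.75 sts per in; 6.89 × 4.75 = 32.73 sts.
Nearest multiple of 6 → 30.
13 cm = 5.12 inches; × 6.75 = 34.55 → 35 rows.

Cast on 30 stitches; work 35 rows.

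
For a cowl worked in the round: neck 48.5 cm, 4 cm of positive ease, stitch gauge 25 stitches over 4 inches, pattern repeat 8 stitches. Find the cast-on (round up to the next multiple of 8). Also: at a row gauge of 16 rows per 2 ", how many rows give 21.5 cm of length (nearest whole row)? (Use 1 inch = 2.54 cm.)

Cast on 136 stitches; work 68 rows.

Finished = 48.5 + 4 = 52.5 cm.
52.5 cm × 1/2.54 = 20.67 inches.
25/4 = 6.25 sts per in; 20.67 × 6.25 = 129.18 sts.
Next multiple of 8 → 136.
21.5 cm = 8.46 inches; × 8 = 67.72 → 68 rows.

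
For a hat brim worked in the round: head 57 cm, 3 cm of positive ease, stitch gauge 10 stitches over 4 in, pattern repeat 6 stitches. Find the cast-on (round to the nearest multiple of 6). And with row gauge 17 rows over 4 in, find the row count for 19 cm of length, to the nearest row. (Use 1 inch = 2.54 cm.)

Finished = 57 + 3 = 60 cm.
60 cm × 1/2.54 = 23.62 inches.
10/4 = 2.5 sts per in; 23.62 × 2.5 = 59.06 sts.
Nearest multiple of 6 → 60.
19 cm = 7.48 inches; × 4.25 = 31.79 → 32 rows.

Cast on 60 stitches; work 32 rows.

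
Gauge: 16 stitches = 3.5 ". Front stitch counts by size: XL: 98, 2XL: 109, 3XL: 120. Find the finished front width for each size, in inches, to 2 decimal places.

XL 21.44 inches; 2XL 23.84 inches; 3XL 26.25 inches.

16/3.5 = 4.571 sts per in.
XL: 98 / 4.571 = 21.438 → 21.44 in.
2XL: 109 / 4.571 = 23.844 → 23.84 in.
3XL: 120 / 4.571 = 26.250 → 26.25 in.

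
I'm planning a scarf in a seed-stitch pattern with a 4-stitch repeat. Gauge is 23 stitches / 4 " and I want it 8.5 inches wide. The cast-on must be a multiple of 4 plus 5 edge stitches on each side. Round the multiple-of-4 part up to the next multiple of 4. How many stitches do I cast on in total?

50 stitches.

23 / 4 = 5.75 sts per inch.
8.5 × 5.75 = 48.88 sts.
Less 10 edge sts → 38.88 for the repeat.
Next multiple of 4: 40.
Add back 10 edge sts → 50.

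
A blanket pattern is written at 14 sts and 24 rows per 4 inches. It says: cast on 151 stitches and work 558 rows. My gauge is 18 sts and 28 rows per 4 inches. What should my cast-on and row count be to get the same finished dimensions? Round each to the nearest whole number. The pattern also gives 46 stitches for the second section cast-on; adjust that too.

Stitches: 151 × 18/14 = 194.14 → 194.
Rows: 558 × 28/24 = 651.00 → 651.
second section cast-on: 46 × 18/14 = 59.14 → 59.

Cast on 194 stitches; work 651 rows; second section cast-on 59 stitches.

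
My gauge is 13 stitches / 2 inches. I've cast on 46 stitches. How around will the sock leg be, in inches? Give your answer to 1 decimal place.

7.1 inches.

13 stitches / 2 inch = 6.5 stitches per inch.
46 / 6.5 = 7.08 inches.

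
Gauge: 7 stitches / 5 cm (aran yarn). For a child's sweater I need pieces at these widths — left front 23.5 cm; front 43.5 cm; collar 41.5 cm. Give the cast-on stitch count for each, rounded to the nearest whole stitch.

left front 33; front 61; collar 58.

Rate = 7/5 = 1.4 sts per cm.
left front: 23.5 × 1.4 = 32.90 → 33.
front: 43.5 × 1.4 = 60.90 → 61.
collar: 41.5 × 1.4 = 58.10 → 58.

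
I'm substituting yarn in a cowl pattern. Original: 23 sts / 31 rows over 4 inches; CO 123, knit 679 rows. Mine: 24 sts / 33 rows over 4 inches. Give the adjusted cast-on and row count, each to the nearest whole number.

Cast on 128 stitches; work 723 rows.

Stitches: 123 × 24/23 = 128.35 → 128.
Rows: 679 × 33/31 = 722.81 → 723.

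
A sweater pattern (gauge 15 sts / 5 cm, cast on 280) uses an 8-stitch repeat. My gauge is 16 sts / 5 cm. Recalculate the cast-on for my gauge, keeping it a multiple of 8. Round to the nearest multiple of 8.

280 × 16 / 15 = 298.67.
Nearest multiple of 8: 296.

296 stitches.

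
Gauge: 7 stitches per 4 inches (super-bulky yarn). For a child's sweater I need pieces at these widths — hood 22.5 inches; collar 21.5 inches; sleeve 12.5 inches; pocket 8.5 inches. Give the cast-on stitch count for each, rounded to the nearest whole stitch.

hood 39; collar 38; sleeve 22; pocket 15.

Rate = 7/4 = 1.75 sts per in.
hood: 22.5 × 1.75 = 39.38 → 39.
collar: 21.5 × 1.75 = 37.62 → 38.
sleeve: 12.5 × 1.75 = 21.88 → 22.
pocket: 8.5 × 1.75 = 14.88 → 15.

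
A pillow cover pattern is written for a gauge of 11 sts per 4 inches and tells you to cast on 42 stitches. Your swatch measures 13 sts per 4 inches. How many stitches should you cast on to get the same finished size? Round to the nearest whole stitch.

Scale factor = 13 / 11 = 1.182.
42 × 13 / 11 = 49.64 sts.
→ 50 sts.

Cast on 50 stitches.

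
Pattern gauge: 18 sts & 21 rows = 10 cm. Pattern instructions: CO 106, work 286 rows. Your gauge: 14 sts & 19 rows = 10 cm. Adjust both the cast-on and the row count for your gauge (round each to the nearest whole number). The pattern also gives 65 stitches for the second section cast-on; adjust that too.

Cast on 82 stitches; work 259 rows; second section cast-on 51 stitches.

Stitches: 106 × 14/18 = 82.44 → 82.
Rows: 286 × 19/21 = 258.76 → 259.
second section cast-on: 65 × 14/18 = 50.56 → 51.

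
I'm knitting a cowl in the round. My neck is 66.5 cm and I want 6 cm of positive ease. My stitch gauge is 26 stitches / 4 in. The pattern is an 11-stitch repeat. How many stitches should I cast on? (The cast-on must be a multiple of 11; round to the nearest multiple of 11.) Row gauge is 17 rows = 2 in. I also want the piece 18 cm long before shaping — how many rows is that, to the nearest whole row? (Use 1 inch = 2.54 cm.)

Cast on 187 stitches; work 60 rows.

Finished = 66.5 + 6 = 72.5 cm.
72.5 cm × 1/2.54 = 28.54 inches.
26/4 = 6.5 sts per in; 28.54 × 6.5 = 185.53 sts.
Nearest multiple of 11 → 187.
18 cm = 7.09 inches; × 8.5 = 60.24 → 60 rows.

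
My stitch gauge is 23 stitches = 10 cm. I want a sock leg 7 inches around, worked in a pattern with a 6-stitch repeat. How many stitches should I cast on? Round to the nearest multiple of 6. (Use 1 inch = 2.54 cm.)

7 in = 7 × 2.54 = 17.78 cm.
23 / 10 = 2.3 sts/cm.
17.78 × 2.3 = 40.89 sts.
→ 42.

CO 42 sts.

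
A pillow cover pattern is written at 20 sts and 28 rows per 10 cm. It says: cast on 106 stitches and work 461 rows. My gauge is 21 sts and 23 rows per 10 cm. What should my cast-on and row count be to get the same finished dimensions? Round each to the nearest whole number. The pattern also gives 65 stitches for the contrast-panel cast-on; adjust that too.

Stitches: 106 × 21/20 = 111.30 → 111.
Rows: 461 × 23/28 = 378.68 → 379.
contrast-panel cast-on: 65 × 21/20 = 68.25 → 68.

Cast on 111 stitches; work 379 rows; contrast-panel cast-on 68 stitches.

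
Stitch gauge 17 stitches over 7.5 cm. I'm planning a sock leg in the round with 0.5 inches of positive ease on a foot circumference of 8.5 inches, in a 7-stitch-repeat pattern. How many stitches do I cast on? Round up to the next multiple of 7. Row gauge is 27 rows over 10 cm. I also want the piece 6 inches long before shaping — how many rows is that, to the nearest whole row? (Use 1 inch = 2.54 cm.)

Cast on 56 stitches; work 41 rows.

Finished = 8.5 + 0.5 = 9 inches.
9 inches × 2.54 = 22.86 cm.
17/7.5 = 2.267 sts per cm; 22.86 × 2.267 = 51.82 sts.
Next multiple of 7 → 56.
6 inches = 15.24 cm; × 2.7 = 41.15 → 41 rows.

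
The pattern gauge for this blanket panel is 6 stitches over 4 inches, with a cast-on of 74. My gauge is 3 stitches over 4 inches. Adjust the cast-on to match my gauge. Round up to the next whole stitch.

Scale factor = 3 / 6 = 0.500.
74 × 3 / 6 = 37.00 sts.

Cast on 37 stitches.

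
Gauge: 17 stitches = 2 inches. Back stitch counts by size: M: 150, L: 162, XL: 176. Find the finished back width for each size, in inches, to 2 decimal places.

M 17.65 inches; L 19.06 inches; XL 20.71 inches.

17/2 = 8.5 sts per in.
M: 150 / 8.5 = 17.647 → 17.65 in.
L: 162 / 8.5 = 19.059 → 19.06 in.
XL: 176 / 8.5 = 20.706 → 20.71 in.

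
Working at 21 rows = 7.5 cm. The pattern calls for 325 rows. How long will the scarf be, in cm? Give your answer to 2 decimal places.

116.07 cm.

21 rows / 7.5 cm = 2.8 rows per cm.
325 / 2.8 = 116.071 cm.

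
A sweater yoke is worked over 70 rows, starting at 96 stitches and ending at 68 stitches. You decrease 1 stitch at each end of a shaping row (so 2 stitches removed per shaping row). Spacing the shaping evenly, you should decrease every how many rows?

Decrease every 5th row.

Stitches to remove: |68 − 96| = 28.
Shaping rows needed: 28 / 2 = 14.
70 rows / 14 = every 5 rows.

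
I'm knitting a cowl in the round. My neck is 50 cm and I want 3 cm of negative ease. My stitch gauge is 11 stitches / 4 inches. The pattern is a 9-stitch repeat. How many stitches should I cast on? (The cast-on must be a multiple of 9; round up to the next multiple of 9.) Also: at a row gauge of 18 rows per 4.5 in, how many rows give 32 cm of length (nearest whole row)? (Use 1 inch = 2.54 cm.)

Cast on 54 stitches; work 50 rows.

Finished = 50 − 3 = 47 cm.
47 cm × 1/2.54 = 18.50 inches.
11/4 = 2.75 sts per in; 18.50 × 2.75 = 50.89 sts.
Next multiple of 9 → 54.
32 cm = 12.60 inches; × 4 = 50.39 → 50 rows.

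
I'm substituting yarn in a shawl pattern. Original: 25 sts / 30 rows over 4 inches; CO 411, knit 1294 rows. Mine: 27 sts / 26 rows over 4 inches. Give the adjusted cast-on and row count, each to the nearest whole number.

Stitches: 411 × 27/25 = 443.88 → 444.
Rows: 1294 × 26/30 = 1121.47 → 1121.

Cast on 444 stitches; work 1121 rows.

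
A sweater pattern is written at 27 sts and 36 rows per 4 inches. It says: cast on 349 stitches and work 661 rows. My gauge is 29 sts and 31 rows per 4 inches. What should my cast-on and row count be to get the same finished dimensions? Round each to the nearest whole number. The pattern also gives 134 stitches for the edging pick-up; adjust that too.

Cast on 375 stitches; work 569 rows; edging pick-up 144 stitches.

Stitches: 349 × 29/27 = 374.85 → 375.
Rows: 661 × 31/36 = 569.19 → 569.
edging pick-up: 134 × 29/27 = 143.93 → 144.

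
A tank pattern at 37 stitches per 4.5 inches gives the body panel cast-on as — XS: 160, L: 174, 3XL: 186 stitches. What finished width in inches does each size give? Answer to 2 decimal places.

XS 19.46 inches; L 21.16 inches; 3XL 22.62 inches.

37/4.5 = 8.222 sts per in.
XS: 160 / 8.222 = 19.459 → 19.46 in.
L: 174 / 8.222 = 21.162 → 21.16 in.
3XL: 186 / 8.222 = 22.622 → 22.62 in.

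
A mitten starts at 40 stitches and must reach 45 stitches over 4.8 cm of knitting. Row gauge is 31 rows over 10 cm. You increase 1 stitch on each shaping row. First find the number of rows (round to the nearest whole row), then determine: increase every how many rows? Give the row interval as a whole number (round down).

Increase every 3rd row.

Rows = 4.8 × 3.1 = 14.9 → 15 rows.
Stitches to add: 5 → 5 shaping rows (at 1 st each).
15 / 5 = 3.00 → every 3 rows.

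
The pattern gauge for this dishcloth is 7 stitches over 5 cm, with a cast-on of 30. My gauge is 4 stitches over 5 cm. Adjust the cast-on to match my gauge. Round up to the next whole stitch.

Scale factor = 4 / 7 = 0.571.
30 × 4 / 7 = 17.14 sts.
→ 18 sts.

CO 18 sts.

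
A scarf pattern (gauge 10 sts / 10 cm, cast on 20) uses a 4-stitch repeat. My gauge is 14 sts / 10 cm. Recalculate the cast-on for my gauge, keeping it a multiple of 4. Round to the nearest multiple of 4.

28 stitches.

20 × 14 / 10 = 28.00.
Nearest multiple of 4: 28.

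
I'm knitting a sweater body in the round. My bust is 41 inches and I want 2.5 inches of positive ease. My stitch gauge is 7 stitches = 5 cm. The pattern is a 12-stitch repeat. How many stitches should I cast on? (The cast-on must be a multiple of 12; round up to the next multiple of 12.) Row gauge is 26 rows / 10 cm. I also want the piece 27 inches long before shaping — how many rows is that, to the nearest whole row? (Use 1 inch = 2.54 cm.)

Finished = 41 + 2.5 = 43.5 inches.
43.5 inches × 2.54 = 110.49 cm.
7/5 = 1.4 sts per cm; 110.49 × 1.4 = 154.69 sts.
Next multiple of 12 → 156.
27 inches = 68.58 cm; × 2.6 = 178.31 → 178 rows.

Cast on 156 stitches; work 178 rows.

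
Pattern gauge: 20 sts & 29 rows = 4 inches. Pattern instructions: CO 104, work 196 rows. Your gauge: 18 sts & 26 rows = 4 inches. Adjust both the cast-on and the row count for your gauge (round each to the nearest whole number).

Stitches: 104 × 18/20 = 93.60 → 94.
Rows: 196 × 26/29 = 175.72 → 176.

Cast on 94 stitches; work 176 rows.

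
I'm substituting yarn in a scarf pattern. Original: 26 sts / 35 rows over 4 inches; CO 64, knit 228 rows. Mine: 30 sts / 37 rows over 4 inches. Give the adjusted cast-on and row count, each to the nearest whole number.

Stitches: 64 × 30/26 = 73.85 → 74.
Rows: 228 × 37/35 = 241.03 → 241.

Cast on 74 stitches; work 241 rows.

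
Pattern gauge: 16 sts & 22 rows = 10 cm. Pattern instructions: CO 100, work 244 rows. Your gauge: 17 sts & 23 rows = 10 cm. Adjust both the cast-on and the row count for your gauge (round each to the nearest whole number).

Stitches: 100 × 17/16 = 106.25 → 106.
Rows: 244 × 23/22 = 255.09 → 255.

Cast on 106 stitches; work 255 rows.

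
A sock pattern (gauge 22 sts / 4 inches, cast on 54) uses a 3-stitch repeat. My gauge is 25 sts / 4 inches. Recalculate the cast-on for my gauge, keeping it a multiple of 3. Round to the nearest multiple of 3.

CO 60 sts.

54 × 25 / 22 = 61.36.
Nearest multiple of 3: 60.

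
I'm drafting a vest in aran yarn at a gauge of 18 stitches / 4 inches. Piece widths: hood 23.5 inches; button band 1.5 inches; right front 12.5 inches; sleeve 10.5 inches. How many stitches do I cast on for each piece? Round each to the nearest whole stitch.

Rate = 18/4 = 4.5 sts per in.
hood: 23.5 × 4.5 = 105.75 → 106.
button band: 1.5 × 4.5 = 6.75 → 7.
right front: 12.5 × 4.5 = 56.25 → 56.
sleeve: 10.5 × 4.5 = 47.25 → 47.

hood 106; button band 7; right front 56; sleeve 47.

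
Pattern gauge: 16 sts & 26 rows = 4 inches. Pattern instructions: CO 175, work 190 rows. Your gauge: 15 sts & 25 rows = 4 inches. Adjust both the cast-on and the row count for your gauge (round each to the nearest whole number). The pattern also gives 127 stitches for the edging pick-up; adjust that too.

Stitches: 175 × 15/16 = 164.06 → 164.
Rows: 190 × 25/26 = 182.69 → 183.
edging pick-up: 127 × 15/16 = 119.06 → 119.

Cast on 164 stitches; work 183 rows; edging pick-up 119 stitches.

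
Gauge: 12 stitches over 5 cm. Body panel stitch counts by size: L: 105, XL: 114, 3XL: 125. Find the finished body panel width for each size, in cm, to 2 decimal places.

12/5 = 2.4 sts per cm.
L: 105 / 2.4 = 43.750 → 43.75 cm.
XL: 114 / 2.4 = 47.500 → 47.50 cm.
3XL: 125 / 2.4 = 52.083 → 52.08 cm.

L 43.75 cm; XL 47.50 cm; 3XL 52.08 cm.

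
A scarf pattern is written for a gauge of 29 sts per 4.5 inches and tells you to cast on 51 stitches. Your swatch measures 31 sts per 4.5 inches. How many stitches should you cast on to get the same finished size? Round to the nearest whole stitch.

CO 55 sts.

Scale factor = 31 / 29 = 1.069.
51 × 31 / 29 = 54.52 sts.
→ 55 sts.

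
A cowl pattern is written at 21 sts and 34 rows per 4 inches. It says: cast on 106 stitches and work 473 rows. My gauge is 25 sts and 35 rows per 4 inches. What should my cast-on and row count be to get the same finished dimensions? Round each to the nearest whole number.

Stitches: 106 × 25/21 = 126.19 → 126.
Rows: 473 × 35/34 = 486.91 → 487.

Cast on 126 stitches; work 487 rows.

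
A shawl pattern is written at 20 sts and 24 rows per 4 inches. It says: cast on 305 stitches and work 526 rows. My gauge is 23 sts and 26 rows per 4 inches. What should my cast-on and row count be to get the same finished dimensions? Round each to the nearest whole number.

Cast on 351 stitches; work 570 rows.

Stitches: 305 × 23/20 = 350.75 → 351.
Rows: 526 × 26/24 = 569.83 → 570.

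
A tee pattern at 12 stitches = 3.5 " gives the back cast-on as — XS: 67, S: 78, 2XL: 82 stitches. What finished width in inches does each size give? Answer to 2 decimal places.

XS 19.54 inches; S 22.75 inches; 2XL 23.92 inches.

12/3.5 = 3.429 sts per in.
XS: 67 / 3.429 = 19.542 → 19.54 in.
S: 78 / 3.429 = 22.750 → 22.75 in.
2XL: 82 / 3.429 = 23.917 → 23.92 in.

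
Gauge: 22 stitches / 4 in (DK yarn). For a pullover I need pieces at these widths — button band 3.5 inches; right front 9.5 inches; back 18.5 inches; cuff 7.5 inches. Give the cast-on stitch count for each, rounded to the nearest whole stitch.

Rate = 22/4 = 5.5 sts per in.
button band: 3.5 × 5.5 = 19.25 → 19.
right front: 9.5 × 5.5 = 52.25 → 52.
back: 18.5 × 5.5 = 101.75 → 102.
cuff: 7.5 × 5.5 = 41.25 → 41.

button band 19; right front 52; back 102; cuff 41.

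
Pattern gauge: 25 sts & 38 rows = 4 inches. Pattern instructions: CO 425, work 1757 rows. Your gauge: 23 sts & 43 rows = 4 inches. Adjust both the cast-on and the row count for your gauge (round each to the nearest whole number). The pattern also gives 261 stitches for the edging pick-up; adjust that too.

Stitches: 425 × 23/25 = 391.00 → 391.
Rows: 1757 × 43/38 = 1988.18 → 1988.
edging pick-up: 261 × 23/25 = 240.12 → 240.

Cast on 391 stitches; work 1988 rows; edging pick-up 240 stitches.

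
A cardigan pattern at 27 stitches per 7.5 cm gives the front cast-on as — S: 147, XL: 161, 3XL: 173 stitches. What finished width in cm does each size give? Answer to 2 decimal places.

S 40.83 cm; XL 44.72 cm; 3XL 48.06 cm.

27/7.5 = 3.6 sts per cm.
S: 147 / 3.6 = 40.833 → 40.83 cm.
XL: 161 / 3.6 = 44.722 → 44.72 cm.
3XL: 173 / 3.6 = 48.056 → 48.06 cm.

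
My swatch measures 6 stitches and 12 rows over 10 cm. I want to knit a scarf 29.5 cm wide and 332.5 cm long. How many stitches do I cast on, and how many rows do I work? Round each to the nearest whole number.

Stitch gauge = 6/10 = 0.6 sts/cm; 29.5 × 0.6 = 17.70 → 18 sts.
Row gauge = 12/10 = 1.2 rows/cm; 332.5 × 1.2 = 399.00 → 399 rows.

Cast on 18 stitches and work 399 rows.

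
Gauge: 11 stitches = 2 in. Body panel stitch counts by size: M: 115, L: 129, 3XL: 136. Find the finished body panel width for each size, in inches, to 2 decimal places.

M 20.91 inches; L 23.45 inches; 3XL 24.73 inches.

11/2 = 5.5 sts per in.
M: 115 / 5.5 = 20.909 → 20.91 in.
L: 129 / 5.5 = 23.455 → 23.45 in.
3XL: 136 / 5.5 = 24.727 → 24.73 in.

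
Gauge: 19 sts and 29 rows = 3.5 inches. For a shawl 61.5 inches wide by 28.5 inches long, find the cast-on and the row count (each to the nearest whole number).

Stitch gauge = 19/3.5 = 5.429 sts/in; 61.5 × 5.429 = 333.86 → 334 sts.
Row gauge = 29/3.5 = 8.286 rows/in; 28.5 × 8.286 = 236.14 → 236 rows.

Cast on 334 stitches and work 236 rows.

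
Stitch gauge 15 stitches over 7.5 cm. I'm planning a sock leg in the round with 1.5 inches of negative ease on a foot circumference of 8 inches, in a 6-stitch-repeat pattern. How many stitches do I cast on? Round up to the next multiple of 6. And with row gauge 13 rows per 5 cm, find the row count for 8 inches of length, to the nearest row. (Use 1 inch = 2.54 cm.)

Finished = 8 − 1.5 = 6.5 inches.
6.5 inches × 2.54 = 16.51 cm.
15/7.5 = 2 sts per cm; 16.51 × 2 = 33.02 sts.
Next multiple of 6 → 36.
8 inches = 20.32 cm; × 2.6 = 52.83 → 53 rows.

Cast on 36 stitches; work 53 rows.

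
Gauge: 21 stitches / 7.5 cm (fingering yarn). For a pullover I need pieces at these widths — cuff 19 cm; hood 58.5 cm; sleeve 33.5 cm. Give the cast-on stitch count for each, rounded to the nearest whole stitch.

cuff 53; hood 164; sleeve 94.

Rate = 21/7.5 = 2.8 sts per cm.
cuff: 19 × 2.8 = 53.20 → 53.
hood: 58.5 × 2.8 = 163.80 → 164.
sleeve: 33.5 × 2.8 = 93.80 → 94.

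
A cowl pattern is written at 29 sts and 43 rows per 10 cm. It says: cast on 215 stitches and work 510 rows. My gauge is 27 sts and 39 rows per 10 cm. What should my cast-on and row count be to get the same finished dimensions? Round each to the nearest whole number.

Stitches: 215 × 27/29 = 200.17 → 200.
Rows: 510 × 39/43 = 462.56 → 463.

Cast on 200 stitches; work 463 rows.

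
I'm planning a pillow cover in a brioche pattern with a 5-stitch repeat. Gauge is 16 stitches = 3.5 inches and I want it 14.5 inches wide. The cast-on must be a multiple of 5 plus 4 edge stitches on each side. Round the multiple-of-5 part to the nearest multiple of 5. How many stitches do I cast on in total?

68 stitches.

16 / 3.5 = 4.571 sts per inch.
14.5 × 4.571 = 66.29 sts.
Less 8 edge sts → 58.29 for the repeat.
Nearest multiple of 5: 60.
Add back 8 edge sts → 68.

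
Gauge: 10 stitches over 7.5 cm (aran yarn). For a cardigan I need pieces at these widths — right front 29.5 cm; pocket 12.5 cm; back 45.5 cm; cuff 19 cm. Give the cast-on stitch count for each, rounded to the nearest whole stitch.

Rate = 10/7.5 = 1.333 sts per cm.
right front: 29.5 × 1.333 = 39.33 → 39.
pocket: 12.5 × 1.333 = 16.67 → 17.
back: 45.5 × 1.333 = 60.67 → 61.
cuff: 19 × 1.333 = 25.33 → 25.

right front 39; pocket 17; back 61; cuff 25.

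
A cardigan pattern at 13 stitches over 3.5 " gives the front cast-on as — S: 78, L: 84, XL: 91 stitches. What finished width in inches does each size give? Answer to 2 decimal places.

13/3.5 = 3.714 sts per in.
S: 78 / 3.714 = 21.000 → 21.00 in.
L: 84 / 3.714 = 22.615 → 22.62 in.
XL: 91 / 3.714 = 24.500 → 24.50 in.

S 21.00 inches; L 22.62 inches; XL 24.50 inches.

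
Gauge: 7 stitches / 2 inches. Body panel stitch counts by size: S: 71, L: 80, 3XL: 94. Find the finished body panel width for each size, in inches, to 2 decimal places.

S 20.29 inches; L 22.86 inches; 3XL 26.86 inches.

7/2 = 3.5 sts per in.
S: 71 / 3.5 = 20.286 → 20.29 in.
L: 80 / 3.5 = 22.857 → 22.86 in.
3XL: 94 / 3.5 = 26.857 → 26.86 in.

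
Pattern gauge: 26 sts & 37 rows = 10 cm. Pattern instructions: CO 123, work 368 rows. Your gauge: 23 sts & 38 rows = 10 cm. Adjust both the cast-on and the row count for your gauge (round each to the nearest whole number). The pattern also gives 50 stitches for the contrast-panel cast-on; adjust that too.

Stitches: 123 × 23/26 = 108.81 → 109.
Rows: 368 × 38/37 = 377.95 → 378.
contrast-panel cast-on: 50 × 23/26 = 44.23 → 44.

Cast on 109 stitches; work 378 rows; contrast-panel cast-on 44 stitches.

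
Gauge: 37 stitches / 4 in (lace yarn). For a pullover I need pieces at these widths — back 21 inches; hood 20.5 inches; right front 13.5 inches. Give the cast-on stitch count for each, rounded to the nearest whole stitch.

Rate = 37/4 = 9.25 sts per in.
back: 21 × 9.25 = 194.25 → 194.
hood: 20.5 × 9.25 = 189.62 → 190.
right front: 13.5 × 9.25 = 124.88 → 125.

back 194; hood 190; right front 125.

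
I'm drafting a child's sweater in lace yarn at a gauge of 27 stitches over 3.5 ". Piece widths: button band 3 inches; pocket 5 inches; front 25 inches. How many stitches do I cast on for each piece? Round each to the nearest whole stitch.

button band 23; pocket 39; front 193.

Rate = 27/3.5 = 7.714 sts per in.
button band: 3 × 7.714 = 23.14 → 23.
pocket: 5 × 7.714 = 38.57 → 39.
front: 25 × 7.714 = 192.86 → 193.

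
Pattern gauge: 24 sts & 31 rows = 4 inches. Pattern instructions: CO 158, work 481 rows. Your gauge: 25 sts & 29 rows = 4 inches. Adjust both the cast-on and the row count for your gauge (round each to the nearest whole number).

Stitches: 158 × 25/24 = 164.58 → 165.
Rows: 481 × 29/31 = 449.97 → 450.

Cast on 165 stitches; work 450 rows.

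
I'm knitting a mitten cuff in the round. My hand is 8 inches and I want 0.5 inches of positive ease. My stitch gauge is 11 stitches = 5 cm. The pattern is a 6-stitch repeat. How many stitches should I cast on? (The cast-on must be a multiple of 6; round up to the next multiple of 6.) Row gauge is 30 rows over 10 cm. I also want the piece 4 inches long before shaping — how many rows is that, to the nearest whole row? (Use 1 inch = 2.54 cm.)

Finished = 8 + 0.5 = 8.5 inches.
8.5 inches × 2.54 = 21.59 cm.
11/5 = 2.2 sts per cm; 21.59 × 2.2 = 47.50 sts.
Next multiple of 6 → 48.
4 inches = 10.16 cm; × 3 = 30.48 → 30 rows.

Cast on 48 stitches; work 30 rows.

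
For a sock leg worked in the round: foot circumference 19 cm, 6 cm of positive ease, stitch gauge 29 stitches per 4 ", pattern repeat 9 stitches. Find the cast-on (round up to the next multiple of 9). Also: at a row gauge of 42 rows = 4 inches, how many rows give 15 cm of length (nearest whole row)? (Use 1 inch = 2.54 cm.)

Finished = 19 + 6 = 25 cm.
25 cm × 1/2.54 = 9.84 inches.
29/4 = 7.25 sts per in; 9.84 × 7.25 = 71.36 sts.
Next multiple of 9 → 72.
15 cm = 5.91 inches; × 10.5 = 62.01 → 62 rows.

Cast on 72 stitches; work 62 rows.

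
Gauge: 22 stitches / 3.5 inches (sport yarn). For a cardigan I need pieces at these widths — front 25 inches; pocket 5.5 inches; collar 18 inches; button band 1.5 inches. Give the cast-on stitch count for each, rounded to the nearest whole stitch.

Rate = 22/3.5 = 6.286 sts per in.
front: 25 × 6.286 = 157.14 → 157.
pocket: 5.5 × 6.286 = 34.57 → 35.
collar: 18 × 6.286 = 113.14 → 113.
button band: 1.5 × 6.286 = 9.43 → 9.

front 157; pocket 35; collar 113; button band 9.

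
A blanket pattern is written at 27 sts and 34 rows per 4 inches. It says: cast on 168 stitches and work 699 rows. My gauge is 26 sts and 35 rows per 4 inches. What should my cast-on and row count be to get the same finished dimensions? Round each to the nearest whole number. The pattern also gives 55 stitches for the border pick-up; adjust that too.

Cast on 162 stitches; work 720 rows; border pick-up 53 stitches.

Stitches: 168 × 26/27 = 161.78 → 162.
Rows: 699 × 35/34 = 719.56 → 720.
border pick-up: 55 × 26/27 = 52.96 → 53.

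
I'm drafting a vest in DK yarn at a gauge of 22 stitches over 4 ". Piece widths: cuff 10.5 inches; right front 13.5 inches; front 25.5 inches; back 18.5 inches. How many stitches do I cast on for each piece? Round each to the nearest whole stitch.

Rate = 22/4 = 5.5 sts per in.
cuff: 10.5 × 5.5 = 57.75 → 58.
right front: 13.5 × 5.5 = 74.25 → 74.
front: 25.5 × 5.5 = 140.25 → 140.
back: 18.5 × 5.5 = 101.75 → 102.

cuff 58; right front 74; front 140; back 102.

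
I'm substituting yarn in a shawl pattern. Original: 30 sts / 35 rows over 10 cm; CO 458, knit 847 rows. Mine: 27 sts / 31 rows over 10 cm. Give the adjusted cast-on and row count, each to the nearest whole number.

Stitches: 458 × 27/30 = 412.20 → 412.
Rows: 847 × 31/35 = 750.20 → 750.

Cast on 412 stitches; work 750 rows.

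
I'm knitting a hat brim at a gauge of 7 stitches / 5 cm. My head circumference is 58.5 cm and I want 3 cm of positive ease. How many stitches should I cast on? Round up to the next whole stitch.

CO 87 sts.

Finished = 58.5 + 3 = 61.5 cm.
7 / 5 = 1.4 sts per cm.
61.50 × 1.4 = 86.10 sts.
→ 87 sts.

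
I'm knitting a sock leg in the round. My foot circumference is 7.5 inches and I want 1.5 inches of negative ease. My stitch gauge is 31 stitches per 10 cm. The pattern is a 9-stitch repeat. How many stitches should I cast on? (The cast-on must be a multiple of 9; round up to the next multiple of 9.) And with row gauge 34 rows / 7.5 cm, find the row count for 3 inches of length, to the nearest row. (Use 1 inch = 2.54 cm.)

Cast on 54 stitches; work 35 rows.

Finished = 7.5 − 1.5 = 6 inches.
6 inches × 2.54 = 15.24 cm.
31/10 = 3.1 sts per cm; 15.24 × 3.1 = 47.24 sts.
Next multiple of 9 → 54.
3 inches = 7.62 cm; × 4.533 = 34.54 → 35 rows.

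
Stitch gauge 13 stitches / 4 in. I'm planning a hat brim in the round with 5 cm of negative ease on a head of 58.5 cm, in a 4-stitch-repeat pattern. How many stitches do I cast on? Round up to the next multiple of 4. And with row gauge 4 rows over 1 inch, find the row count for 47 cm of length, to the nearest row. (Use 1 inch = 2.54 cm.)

Cast on 72 stitches; work 74 rows.

Finished = 58.5 − 5 = 53.5 cm.
53.5 cm × 1/2.54 = 21.06 inches.
13/4 = 3.25 sts per in; 21.06 × 3.25 = 68.45 sts.
Next multiple of 4 → 72.
47 cm = 18.50 inches; × 4 = 74.02 → 74 rows.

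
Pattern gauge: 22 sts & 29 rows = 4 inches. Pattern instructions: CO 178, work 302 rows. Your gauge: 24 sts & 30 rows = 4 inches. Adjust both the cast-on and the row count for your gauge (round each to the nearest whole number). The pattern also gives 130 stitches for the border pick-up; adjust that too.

Cast on 194 stitches; work 312 rows; border pick-up 142 stitches.

Stitches: 178 × 24/22 = 194.18 → 194.
Rows: 302 × 30/29 = 312.41 → 312.
border pick-up: 130 × 24/22 = 141.82 → 142.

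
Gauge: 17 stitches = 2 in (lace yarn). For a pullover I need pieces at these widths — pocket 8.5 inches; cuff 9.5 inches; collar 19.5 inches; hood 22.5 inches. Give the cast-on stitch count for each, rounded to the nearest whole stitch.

Rate = 17/2 = 8.5 sts per in.
pocket: 8.5 × 8.5 = 72.25 → 72.
cuff: 9.5 × 8.5 = 80.75 → 81.
collar: 19.5 × 8.5 = 165.75 → 166.
hood: 22.5 × 8.5 = 191.25 → 191.

pocket 72; cuff 81; collar 166; hood 191.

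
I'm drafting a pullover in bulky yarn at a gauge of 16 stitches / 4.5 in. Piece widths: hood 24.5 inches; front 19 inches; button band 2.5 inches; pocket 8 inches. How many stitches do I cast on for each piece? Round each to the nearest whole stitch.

Rate = 16/4.5 = 3.556 sts per in.
hood: 24.5 × 3.556 = 87.11 → 87.
front: 19 × 3.556 = 67.56 → 68.
button band: 2.5 × 3.556 = 8.89 → 9.
pocket: 8 × 3.556 = 28.44 → 28.

hood 87; front 68; button band 9; pocket 28.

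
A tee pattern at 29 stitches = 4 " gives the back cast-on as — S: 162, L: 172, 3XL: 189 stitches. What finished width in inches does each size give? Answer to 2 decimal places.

S 22.34 inches; L 23.72 inches; 3XL 26.07 inches.

29/4 = 7.25 sts per in.
S: 162 / 7.25 = 22.345 → 22.34 in.
L: 172 / 7.25 = 23.724 → 23.72 in.
3XL: 189 / 7.25 = 26.069 → 26.07 in.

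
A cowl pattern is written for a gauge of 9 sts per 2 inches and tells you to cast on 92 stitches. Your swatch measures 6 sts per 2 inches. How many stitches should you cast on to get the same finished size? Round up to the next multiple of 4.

64 stitches.

Scale factor = 6 / 9 = 0.667.
92 × 6 / 9 = 61.33 sts.
→ 64 sts.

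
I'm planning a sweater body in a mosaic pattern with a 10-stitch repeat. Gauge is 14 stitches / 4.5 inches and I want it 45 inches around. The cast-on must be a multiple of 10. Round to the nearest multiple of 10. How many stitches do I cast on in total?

CO 140 sts.

14 / 4.5 = 3.111 sts per inch.
45 × 3.111 = 140.00 sts.
Nearest multiple of 10: 140.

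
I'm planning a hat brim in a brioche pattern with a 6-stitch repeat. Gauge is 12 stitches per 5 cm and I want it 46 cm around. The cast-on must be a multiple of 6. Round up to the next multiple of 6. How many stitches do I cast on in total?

Cast on 114 stitches.

12 / 5 = 2.4 sts per cm.
46 × 2.4 = 110.40 sts.
Next multiple of 6: 114.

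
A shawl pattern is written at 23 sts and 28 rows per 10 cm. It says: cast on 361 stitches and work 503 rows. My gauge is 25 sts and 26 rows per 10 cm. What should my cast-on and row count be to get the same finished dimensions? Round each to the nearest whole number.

Cast on 392 stitches; work 467 rows.

Stitches: 361 × 25/23 = 392.39 → 392.
Rows: 503 × 26/28 = 467.07 → 467.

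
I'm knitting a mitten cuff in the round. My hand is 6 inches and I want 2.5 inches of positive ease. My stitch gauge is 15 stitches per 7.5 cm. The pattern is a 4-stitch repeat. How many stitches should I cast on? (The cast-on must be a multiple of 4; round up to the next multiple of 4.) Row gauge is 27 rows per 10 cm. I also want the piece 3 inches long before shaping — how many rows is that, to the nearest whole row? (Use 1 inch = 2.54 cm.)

Cast on 44 stitches; work 21 rows.

Finished = 6 + 2.5 = 8.5 inches.
8.5 inches × 2.54 = 21.59 cm.
15/7.5 = 2 sts per cm; 21.59 × 2 = 43.18 sts.
Next multiple of 4 → 44.
3 inches = 7.62 cm; × 2.7 = 20.57 → 21 rows.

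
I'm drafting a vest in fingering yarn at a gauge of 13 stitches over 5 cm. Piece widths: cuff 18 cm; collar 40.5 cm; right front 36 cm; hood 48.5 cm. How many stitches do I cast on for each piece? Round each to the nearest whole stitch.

cuff 47; collar 105; right front 94; hood 126.

Rate = 13/5 = 2.6 sts per cm.
cuff: 18 × 2.6 = 46.80 → 47.
collar: 40.5 × 2.6 = 105.30 → 105.
right front: 36 × 2.6 = 93.60 → 94.
hood: 48.5 × 2.6 = 126.10 → 126.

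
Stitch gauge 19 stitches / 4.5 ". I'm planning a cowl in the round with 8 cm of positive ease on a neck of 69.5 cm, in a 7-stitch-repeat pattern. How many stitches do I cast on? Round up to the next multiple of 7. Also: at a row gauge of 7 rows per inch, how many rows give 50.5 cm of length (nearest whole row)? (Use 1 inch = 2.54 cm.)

Finished = 69.5 + 8 = 77.5 cm.
77.5 cm × 1/2.54 = 30.51 inches.
19/4.5 = 4.222 sts per in; 30.51 × 4.222 = 128.83 sts.
Next multiple of 7 → 133.
50.5 cm = 19.88 inches; × 7 = 139.17 → 139 rows.

Cast on 133 stitches; work 139 rows.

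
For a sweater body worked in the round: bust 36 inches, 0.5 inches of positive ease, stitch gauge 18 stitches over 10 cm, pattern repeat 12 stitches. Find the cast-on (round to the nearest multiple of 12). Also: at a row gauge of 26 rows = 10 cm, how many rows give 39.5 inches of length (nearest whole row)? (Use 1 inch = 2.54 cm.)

Finished = 36 + 0.5 = 36.5 inches.
36.5 inches × 2.54 = 92.71 cm.
18/10 = 1.8 sts per cm; 92.71 × 1.8 = 166.88 sts.
Nearest multiple of 12 → 168.
39.5 inches = 100.33 cm; × 2.6 = 260.86 → 261 rows.

Cast on 168 stitches; work 261 rows.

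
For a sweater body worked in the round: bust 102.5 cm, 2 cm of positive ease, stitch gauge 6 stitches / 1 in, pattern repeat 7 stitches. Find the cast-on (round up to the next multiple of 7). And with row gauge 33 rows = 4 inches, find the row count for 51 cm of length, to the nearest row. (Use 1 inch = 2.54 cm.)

Finished = 102.5 + 2 = 104.5 cm.
104.5 cm × 1/2.54 = 41.14 inches.
6/1 = 6 sts per in; 41.14 × 6 = 246.85 sts.
Next multiple of 7 → 252.
51 cm = 20.08 inches; × 8.25 = 165.65 → 166 rows.

Cast on 252 stitches; work 166 rows.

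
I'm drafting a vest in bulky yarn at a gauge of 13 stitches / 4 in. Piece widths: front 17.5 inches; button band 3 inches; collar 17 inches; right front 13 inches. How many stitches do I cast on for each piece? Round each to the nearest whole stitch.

Rate = 13/4 = 3.25 sts per in.
front: 17.5 × 3.25 = 56.88 → 57.
button band: 3 × 3.25 = 9.75 → 10.
collar: 17 × 3.25 = 55.25 → 55.
right front: 13 × 3.25 = 42.25 → 42.

front 57; button band 10; collar 55; right front 42.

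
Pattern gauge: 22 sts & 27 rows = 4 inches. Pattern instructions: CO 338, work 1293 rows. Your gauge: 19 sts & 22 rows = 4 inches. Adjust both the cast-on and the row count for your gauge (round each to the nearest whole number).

Stitches: 338 × 19/22 = 291.91 → 292.
Rows: 1293 × 22/27 = 1053.56 → 1054.

Cast on 292 stitches; work 1054 rows.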